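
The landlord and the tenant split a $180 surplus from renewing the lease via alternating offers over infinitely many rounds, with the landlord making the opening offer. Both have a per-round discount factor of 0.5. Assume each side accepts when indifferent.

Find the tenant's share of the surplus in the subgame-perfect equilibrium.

Let x be the landlord's share when the landlord proposes and y be the tenant's share when the tenant proposes.
The tenant accepts iff offered ≥ 0.5·y, so x = 180 − 0.5y. Symmetrically y = 180 − 0.5x.
Substituting: x = 180 − 0.5(180 − 0.5x), giving x(1 − 0.5·0.5) = 180(1 − 0.5).
So x = 180 × 0.5 / 0.75 = 120, and the tenant receives 180 − x = 60.

60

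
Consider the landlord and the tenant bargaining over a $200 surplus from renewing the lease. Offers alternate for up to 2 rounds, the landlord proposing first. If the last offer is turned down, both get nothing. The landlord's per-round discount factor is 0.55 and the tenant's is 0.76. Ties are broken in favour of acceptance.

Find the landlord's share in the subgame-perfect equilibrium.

Round 2 (the tenant proposes): rejection yields 0 for the landlord; the tenant offers 0 and keeps 200.
Round 1 (the landlord proposes): the tenant can get 200 next round, worth 0.76 × 200 = 152 now. The landlord offers 152 and keeps 200 − 152 = 48.

48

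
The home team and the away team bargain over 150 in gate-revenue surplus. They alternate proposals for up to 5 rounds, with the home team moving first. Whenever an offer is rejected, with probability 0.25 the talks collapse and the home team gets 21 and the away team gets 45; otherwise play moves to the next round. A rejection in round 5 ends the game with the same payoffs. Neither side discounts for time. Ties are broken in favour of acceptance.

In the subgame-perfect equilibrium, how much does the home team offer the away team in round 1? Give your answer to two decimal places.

Round 5 (the home team proposes): the away team gets 45 if talks fail, so the home team offers 45 and keeps 105.
Round 4 (the away team proposes): rejecting gives the home team an expected 0.75 × 105 + 0.25 × 21 = 84, so the away team offers 84, keeping 66.
Round 3 (the home team proposes): rejecting gives the away team an expected 0.75 × 66 + 0.25 × 45 = 60.75; the home team offers that and keeps 89.25.
Round 2 (the away team proposes): rejecting gives the home team an expected 0.75 × 89.25 + 0.25 × 21 = 72.1875. The away team offers 72.1875 and keeps 150 − 72.1875 = 77.8125.
Round 1 (the home team proposes): rejecting gives the away team an expected 0.75 × 77.8125 + 0.25 × 45 = 69.609375; the home team offers that and keeps 80.390625.

69.61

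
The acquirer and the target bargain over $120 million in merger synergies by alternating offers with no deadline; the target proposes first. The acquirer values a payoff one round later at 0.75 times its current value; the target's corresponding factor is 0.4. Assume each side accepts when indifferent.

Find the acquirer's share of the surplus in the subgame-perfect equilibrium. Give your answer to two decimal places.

77.14

Let x be the target's share when the target proposes and y be the acquirer's share when the acquirer proposes.
The acquirer accepts iff offered ≥ 0.75·y, so x = 120 − 0.75y. Symmetrically y = 120 − 0.4x.
Substituting: x = 120 − 0.75(120 − 0.4x), giving x(1 − 0.4·0.75) = 120(1 − 0.75).
So x = 120 × 0.25 / 0.7 ≈ 42.8571, and the acquirer receives 120 − x ≈ 77.1429.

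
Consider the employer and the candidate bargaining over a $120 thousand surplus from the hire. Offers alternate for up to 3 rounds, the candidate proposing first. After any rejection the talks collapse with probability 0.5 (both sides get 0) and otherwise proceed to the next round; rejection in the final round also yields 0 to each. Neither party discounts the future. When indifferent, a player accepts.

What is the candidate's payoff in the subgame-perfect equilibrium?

Round 3 (the candidate proposes): the employer will accept anything ≥ 0, so the candidate offers 0 and keeps 120.
Round 2 (the employer proposes): rejecting gives the candidate an expected 0.5 × 120 = 60. The employer offers 60 and keeps 120 − 60 = 60.
Round 1 (the candidate proposes): rejecting gives the employer an expected 0.5 × 60 = 30; the candidate offers that and keeps 90.

90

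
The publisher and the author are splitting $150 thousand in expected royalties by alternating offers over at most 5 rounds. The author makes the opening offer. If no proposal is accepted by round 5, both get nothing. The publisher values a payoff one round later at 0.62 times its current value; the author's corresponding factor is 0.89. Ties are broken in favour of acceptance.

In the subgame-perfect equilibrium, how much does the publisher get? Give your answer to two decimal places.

Work backward from the last round.
Round 5 (the author proposes): rejection yields 0 for the publisher; the author offers 0 and keeps 150.
Round 4 (the publisher proposes): the author can get 150 next round, worth 0.89 × 150 = 133.5 now, so the publisher offers 133.5, keeping 16.5.
Round 3 (the author proposes): the publisher can get 16.5 next round, worth 0.62 × 16.5 = 10.23 now; the author offers that and keeps 139.77.
Round 2 (the publisher proposes): the author can get 139.77 next round, worth 0.89 × 139.77 = 124.3953 now; the publisher offers that and keeps 25.6047.
Round 1 (the author proposes): the publisher can get 25.6047 next round, worth 0.62 × 25.6047 = 15.874914 now, so the author offers 15.874914, keeping 134.125086.

15.87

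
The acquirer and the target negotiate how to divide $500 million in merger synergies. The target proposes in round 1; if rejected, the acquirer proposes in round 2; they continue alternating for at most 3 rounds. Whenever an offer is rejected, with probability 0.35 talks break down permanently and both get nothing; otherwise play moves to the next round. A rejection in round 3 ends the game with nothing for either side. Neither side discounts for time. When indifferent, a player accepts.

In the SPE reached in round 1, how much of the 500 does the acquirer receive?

113.75

Round 3 (the target proposes): the acquirer will accept anything ≥ 0, so the target offers 0 and keeps 500.
Round 2 (the acquirer proposes): rejecting gives the target an expected 0.65 × 500 = 325; the acquirer offers that and keeps 175.
Round 1 (the target proposes): rejecting gives the acquirer an expected 0.65 × 175 = 113.75, so the target offers 113.75, keeping 386.25.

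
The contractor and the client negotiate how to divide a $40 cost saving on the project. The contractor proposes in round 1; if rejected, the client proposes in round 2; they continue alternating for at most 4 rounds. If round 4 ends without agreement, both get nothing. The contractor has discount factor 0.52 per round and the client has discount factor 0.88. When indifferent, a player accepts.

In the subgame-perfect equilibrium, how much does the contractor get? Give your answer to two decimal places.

Round 4 (the client proposes): the contractor will accept anything ≥ 0, so the client offers 0 and keeps 40.
Round 3 (the contractor proposes): the client can get 40 next round, worth 0.88 × 40 = 35.2 now. The contractor offers 35.2 and keeps 40 − 35.2 = 4.8.
Round 2 (the client proposes): the contractor can get 4.8 next round, worth 0.52 × 4.8 = 2.496 now; the client offers that and keeps 37.504.
Round 1 (the contractor proposes): the client can get 37.504 next round, worth 0.88 × 37.504 = 33.00352 now; the contractor offers that and keeps 6.99648.

7.00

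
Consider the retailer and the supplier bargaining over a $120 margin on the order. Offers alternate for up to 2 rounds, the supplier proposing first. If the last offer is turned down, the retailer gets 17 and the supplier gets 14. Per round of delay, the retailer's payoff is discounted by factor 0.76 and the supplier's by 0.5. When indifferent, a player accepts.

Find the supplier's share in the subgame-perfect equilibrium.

39.44

Round 2 (the retailer proposes): the supplier gets 14 if talks fail, so the retailer offers 14 and keeps 106.
Round 1 (the supplier proposes): the retailer can get 106 next round, worth 0.76 × 106 = 80.56 now, so the supplier offers 80.56, keeping 39.44.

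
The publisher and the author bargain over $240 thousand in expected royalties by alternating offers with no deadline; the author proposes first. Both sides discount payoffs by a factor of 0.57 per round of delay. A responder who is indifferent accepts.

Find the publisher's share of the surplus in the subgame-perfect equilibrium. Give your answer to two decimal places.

When the author proposes, the publisher accepts any offer worth at least 0.57 times what the publisher would get by proposing next round; and vice versa.
This gives x = 240 − 0.57y and y = 240 − 0.57x, where x and y are each side's share when it proposes.
Hence (1 − 0.57·0.57)x = 240(1 − 0.57), i.e. 0.6751·x = 103.2.
x ≈ 152.8662; the publisher's share is 240 − x ≈ 87.1338.

87.13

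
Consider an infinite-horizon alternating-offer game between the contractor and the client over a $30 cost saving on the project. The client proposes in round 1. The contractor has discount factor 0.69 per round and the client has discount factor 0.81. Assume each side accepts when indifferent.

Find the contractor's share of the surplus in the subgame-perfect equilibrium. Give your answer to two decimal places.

8.92

Let x be the client's share when the client proposes and y be the contractor's share when the contractor proposes.
The contractor accepts iff offered ≥ 0.69·y, so x = 30 − 0.69y. Symmetrically y = 30 − 0.81x.
Substituting: x = 30 − 0.69(30 − 0.81x), giving x(1 − 0.81·0.69) = 30(1 − 0.69).
So x = 30 × 0.31 / 0.4411 ≈ 21.0837, and the contractor receives 30 − x ≈ 8.9163.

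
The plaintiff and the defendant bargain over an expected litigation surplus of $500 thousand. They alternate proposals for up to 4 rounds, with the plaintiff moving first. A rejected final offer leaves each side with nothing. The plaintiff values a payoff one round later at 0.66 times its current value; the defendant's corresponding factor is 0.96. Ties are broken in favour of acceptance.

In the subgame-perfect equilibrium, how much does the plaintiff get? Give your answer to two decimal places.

Work backward from the last round.
Round 4 (the defendant proposes): rejection yields 0 for the plaintiff; the defendant offers 0 and keeps 500.
Round 3 (the plaintiff proposes): the defendant can get 500 next round, worth 0.96 × 500 = 480 now. The plaintiff offers 480 and keeps 500 − 480 = 20.
Round 2 (the defendant proposes): the plaintiff can get 20 next round, worth 0.66 × 20 = 13.2 now. The defendant offers 13.2 and keeps 500 − 13.2 = 486.8.
Round 1 (the plaintiff proposes): the defendant can get 486.8 next round, worth 0.96 × 486.8 = 467.328 now; the plaintiff offers that and keeps 32.672.

32.67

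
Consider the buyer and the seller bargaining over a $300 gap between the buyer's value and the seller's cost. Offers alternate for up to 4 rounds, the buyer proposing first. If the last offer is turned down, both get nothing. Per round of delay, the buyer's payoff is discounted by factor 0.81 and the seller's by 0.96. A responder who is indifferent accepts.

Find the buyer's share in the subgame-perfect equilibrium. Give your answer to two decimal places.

21.33

Round 4 (the seller proposes): the buyer will accept anything ≥ 0, so the seller offers 0 and keeps 300.
Round 3 (the buyer proposes): the seller can get 300 next round, worth 0.96 × 300 = 288 now; the buyer offers that and keeps 12.
Round 2 (the seller proposes): the buyer can get 12 next round, worth 0.81 × 12 = 9.72 now. The seller offers 9.72 and keeps 300 − 9.72 = 290.28.
Round 1 (the buyer proposes): the seller can get 290.28 next round, worth 0.96 × 290.28 = 278.6688 now; the buyer offers that and keeps 21.3312.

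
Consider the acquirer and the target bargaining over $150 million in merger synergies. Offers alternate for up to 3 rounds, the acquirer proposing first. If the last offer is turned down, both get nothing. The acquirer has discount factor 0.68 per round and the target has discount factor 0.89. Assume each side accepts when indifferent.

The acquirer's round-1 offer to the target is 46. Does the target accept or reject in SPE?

Accept

Round 3 (the acquirer proposes): rejection yields 0 for the target; the acquirer offers 0 and keeps 150.
Round 2 (the target proposes): the acquirer can get 150 next round, worth 0.68 × 150 = 102 now, so the target offers 102, keeping 48.
So by rejecting in round 1, the target gets 48 next round, worth 0.89 × 48 = 42.72 now.
Offer 46 ≥ 42.72, so the target accepts.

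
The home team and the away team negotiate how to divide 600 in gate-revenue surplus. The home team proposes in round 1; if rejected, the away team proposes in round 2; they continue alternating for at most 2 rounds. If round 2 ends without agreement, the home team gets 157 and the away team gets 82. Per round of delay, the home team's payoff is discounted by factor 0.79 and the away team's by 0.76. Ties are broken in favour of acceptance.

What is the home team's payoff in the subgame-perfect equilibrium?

263.32

Solve by backward induction from round 2.
Round 2 (the away team proposes): the home team gets 157 if talks fail, so the away team offers 157 and keeps 443.
Round 1 (the home team proposes): the away team can get 443 next round, worth 0.76 × 443 = 336.68 now. The home team offers 336.68 and keeps 600 − 336.68 = 263.32.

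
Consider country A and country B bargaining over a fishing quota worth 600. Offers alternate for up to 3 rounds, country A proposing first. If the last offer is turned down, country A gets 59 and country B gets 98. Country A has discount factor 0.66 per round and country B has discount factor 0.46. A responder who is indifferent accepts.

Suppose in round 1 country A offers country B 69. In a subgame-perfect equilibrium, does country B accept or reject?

Round 3 (country A proposes): country B gets 98 if talks fail, so country A offers 98 and keeps 502.
Round 2 (country B proposes): country A can get 502 next round, worth 0.66 × 502 = 331.32 now, so country B offers 331.32, keeping 268.68.
So by rejecting in round 1, country B gets 268.68 next round, worth 0.46 × 268.68 = 123.5928 now.
Offer 69 < 123.5928, so country B rejects.

Reject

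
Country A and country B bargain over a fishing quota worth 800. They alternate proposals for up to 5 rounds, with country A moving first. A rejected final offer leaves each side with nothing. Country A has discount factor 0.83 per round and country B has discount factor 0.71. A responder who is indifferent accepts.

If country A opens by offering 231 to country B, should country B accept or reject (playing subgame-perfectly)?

Round 5 (country A proposes): country B will accept anything ≥ 0, so country A offers 0 and keeps 800.
Round 4 (country B proposes): country A can get 800 next round, worth 0.83 × 800 = 664 now. Country B offers 664 and keeps 800 − 664 = 136.
Round 3 (country A proposes): country B can get 136 next round, worth 0.71 × 136 = 96.56 now; country A offers that and keeps 703.44.
Round 2 (country B proposes): country A can get 703.44 next round, worth 0.83 × 703.44 = 583.8552 now, so country B offers 583.8552, keeping 216.1448.
So by rejecting in round 1, country B gets 216.1448 next round, worth 0.71 × 216.1448 = 153.462808 now.
Offer 231 ≥ 153.462808, so country B accepts.

Accept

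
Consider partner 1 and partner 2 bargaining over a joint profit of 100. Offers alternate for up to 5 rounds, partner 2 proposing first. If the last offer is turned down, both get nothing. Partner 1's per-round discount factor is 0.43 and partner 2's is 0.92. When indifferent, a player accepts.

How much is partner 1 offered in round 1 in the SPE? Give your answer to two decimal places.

Round 5 (partner 2 proposes): rejection yields 0 for partner 1; partner 2 offers 0 and keeps 100.
Round 4 (partner 1 proposes): partner 2 can get 100 next round, worth 0.92 × 100 = 92 now, so partner 1 offers 92, keeping 8.
Round 3 (partner 2 proposes): partner 1 can get 8 next round, worth 0.43 × 8 = 3.44 now; partner 2 offers that and keeps 96.56.
Round 2 (partner 1 proposes): partner 2 can get 96.56 next round, worth 0.92 × 96.56 = 88.8352 now; partner 1 offers that and keeps 11.1648.
Round 1 (partner 2 proposes): partner 1 can get 11.1648 next round, worth 0.43 × 11.1648 = 4.800864 now; partner 2 offers that and keeps 95.199136.

4.80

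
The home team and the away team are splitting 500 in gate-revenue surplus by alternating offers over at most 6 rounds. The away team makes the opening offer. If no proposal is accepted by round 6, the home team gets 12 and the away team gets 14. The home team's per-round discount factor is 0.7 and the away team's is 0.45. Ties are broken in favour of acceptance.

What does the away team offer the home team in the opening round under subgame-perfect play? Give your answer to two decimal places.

Round 6 (the home team proposes): the away team gets 14 if talks fail, so the home team offers 14 and keeps 486.
Round 5 (the away team proposes): the home team can get 486 next round, worth 0.7 × 486 = 340.2 now, so the away team offers 340.2, keeping 159.8.
Round 4 (the home team proposes): the away team can get 159.8 next round, worth 0.45 × 159.8 = 71.91 now, so the home team offers 71.91, keeping 428.09.
Round 3 (the away team proposes): the home team can get 428.09 next round, worth 0.7 × 428.09 = 299.663 now; the away team offers that and keeps 200.337.
Round 2 (the home team proposes): the away team can get 200.337 next round, worth 0.45 × 200.337 = 90.15165 now; the home team offers that and keeps 409.84835.
Round 1 (the away team proposes): the home team can get 409.84835 next round, worth 0.7 × 409.84835 = 286.893845 now. The away team offers 286.893845 and keeps 500 − 286.893845 = 213.106155.

286.89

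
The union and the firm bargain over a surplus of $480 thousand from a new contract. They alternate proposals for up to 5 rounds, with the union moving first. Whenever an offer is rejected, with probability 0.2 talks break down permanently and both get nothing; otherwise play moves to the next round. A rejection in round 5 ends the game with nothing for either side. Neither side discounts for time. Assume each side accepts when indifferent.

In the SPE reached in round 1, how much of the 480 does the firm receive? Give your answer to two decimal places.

125.95

Round 5 (the union proposes): the firm will accept anything ≥ 0, so the union offers 0 and keeps 480.
Round 4 (the firm proposes): rejecting gives the union an expected 0.8 × 480 = 384, so the firm offers 384, keeping 96.
Round 3 (the union proposes): rejecting gives the firm an expected 0.8 × 96 = 76.8; the union offers that and keeps 403.2.
Round 2 (the firm proposes): rejecting gives the union an expected 0.8 × 403.2 = 322.56, so the firm offers 322.56, keeping 157.44.
Round 1 (the union proposes): rejecting gives the firm an expected 0.8 × 157.44 = 125.952; the union offers that and keeps 354.048.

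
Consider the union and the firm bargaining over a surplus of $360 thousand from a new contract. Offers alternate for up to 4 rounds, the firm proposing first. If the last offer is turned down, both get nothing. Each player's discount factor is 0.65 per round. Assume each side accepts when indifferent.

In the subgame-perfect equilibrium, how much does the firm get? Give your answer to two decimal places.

179.24

Solve by backward induction from round 4.
Round 4 (the union proposes): the firm will accept anything ≥ 0, so the union offers 0 and keeps 360.
Round 3 (the firm proposes): the union can get 360 next round, worth 0.65 × 360 = 234 now, so the firm offers 234, keeping 126.
Round 2 (the union proposes): the firm can get 126 next round, worth 0.65 × 126 = 81.9 now, so the union offers 81.9, keeping 278.1.
Round 1 (the firm proposes): the union can get 278.1 next round, worth 0.65 × 278.1 = 180.765 now; the firm offers that and keeps 179.235.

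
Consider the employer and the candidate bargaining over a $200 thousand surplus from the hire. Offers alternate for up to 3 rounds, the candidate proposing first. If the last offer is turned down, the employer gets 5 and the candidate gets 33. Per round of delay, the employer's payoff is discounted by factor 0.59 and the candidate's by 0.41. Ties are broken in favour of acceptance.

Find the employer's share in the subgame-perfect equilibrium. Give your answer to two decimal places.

By backward induction:
Round 3 (the candidate proposes): the employer gets 5 if talks fail, so the candidate offers 5 and keeps 195.
Round 2 (the employer proposes): the candidate can get 195 next round, worth 0.41 × 195 = 79.95 now, so the employer offers 79.95, keeping 120.05.
Round 1 (the candidate proposes): the employer can get 120.05 next round, worth 0.59 × 120.05 = 70.8295 now; the candidate offers that and keeps 129.1705.

70.83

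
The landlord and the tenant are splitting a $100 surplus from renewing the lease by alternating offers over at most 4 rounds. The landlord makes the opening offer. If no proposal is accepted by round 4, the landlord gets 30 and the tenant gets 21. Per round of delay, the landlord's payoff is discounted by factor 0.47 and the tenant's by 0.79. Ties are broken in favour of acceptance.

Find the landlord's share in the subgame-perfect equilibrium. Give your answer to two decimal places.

Round 4 (the tenant proposes): the landlord gets 30 if talks fail, so the tenant offers 30 and keeps 70.
Round 3 (the landlord proposes): the tenant can get 70 next round, worth 0.79 × 70 = 55.3 now; the landlord offers that and keeps 44.7.
Round 2 (the tenant proposes): the landlord can get 44.7 next round, worth 0.47 × 44.7 = 21.009 now. The tenant offers 21.009 and keeps 100 − 21.009 = 78.991.
Round 1 (the landlord proposes): the tenant can get 78.991 next round, worth 0.79 × 78.991 = 62.40289 now. The landlord offers 62.40289 and keeps 100 − 62.40289 = 37.59711.

37.60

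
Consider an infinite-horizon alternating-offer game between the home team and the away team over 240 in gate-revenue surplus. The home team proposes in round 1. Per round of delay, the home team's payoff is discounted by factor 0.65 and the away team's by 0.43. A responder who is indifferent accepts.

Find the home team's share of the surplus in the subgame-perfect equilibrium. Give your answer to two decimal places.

In a stationary SPE each proposer offers the other exactly their discounted continuation value.
If the home team keeps x when proposing and the away team keeps y when proposing, then x = 240 − 0.43y and y = 240 − 0.65x.
Solving: x = 240(1 − 0.43) / (1 − 0.65·0.43) = 136.8 / 0.7205 ≈ 189.8681.
The away team gets 240 − 189.8681 ≈ 50.1319.

189.87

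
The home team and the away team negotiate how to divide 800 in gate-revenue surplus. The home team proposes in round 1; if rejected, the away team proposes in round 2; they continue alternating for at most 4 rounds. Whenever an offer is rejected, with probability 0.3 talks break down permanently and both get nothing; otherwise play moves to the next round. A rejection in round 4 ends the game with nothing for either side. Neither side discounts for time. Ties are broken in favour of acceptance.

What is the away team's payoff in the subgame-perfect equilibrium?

442.4

Round 4 (the away team proposes): the home team will accept anything ≥ 0, so the away team offers 0 and keeps 800.
Round 3 (the home team proposes): rejecting gives the away team an expected 0.7 × 800 = 560. The home team offers 560 and keeps 800 − 560 = 240.
Round 2 (the away team proposes): rejecting gives the home team an expected 0.7 × 240 = 168; the away team offers that and keeps 632.
Round 1 (the home team proposes): rejecting gives the away team an expected 0.7 × 632 = 442.4, so the home team offers 442.4, keeping 357.6.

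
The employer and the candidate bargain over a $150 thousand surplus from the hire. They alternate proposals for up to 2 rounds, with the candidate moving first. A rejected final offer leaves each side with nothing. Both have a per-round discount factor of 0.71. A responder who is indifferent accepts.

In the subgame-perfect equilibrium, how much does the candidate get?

Solve by backward induction from round 2.
Round 2 (the employer proposes): the candidate will accept anything ≥ 0, so the employer offers 0 and keeps 150.
Round 1 (the candidate proposes): the employer can get 150 next round, worth 0.71 × 150 = 106.5 now. The candidate offers 106.5 and keeps 150 − 106.5 = 43.5.

43.5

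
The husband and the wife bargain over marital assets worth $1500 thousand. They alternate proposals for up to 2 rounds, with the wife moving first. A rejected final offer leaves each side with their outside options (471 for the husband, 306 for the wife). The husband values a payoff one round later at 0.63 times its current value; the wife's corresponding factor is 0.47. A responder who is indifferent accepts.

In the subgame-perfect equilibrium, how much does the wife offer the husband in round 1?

Round 2 (the husband proposes): the wife gets 306 if talks fail, so the husband offers 306 and keeps 1194.
Round 1 (the wife proposes): the husband can get 1194 next round, worth 0.63 × 1194 = 752.22 now, so the wife offers 752.22, keeping 747.78.

752.22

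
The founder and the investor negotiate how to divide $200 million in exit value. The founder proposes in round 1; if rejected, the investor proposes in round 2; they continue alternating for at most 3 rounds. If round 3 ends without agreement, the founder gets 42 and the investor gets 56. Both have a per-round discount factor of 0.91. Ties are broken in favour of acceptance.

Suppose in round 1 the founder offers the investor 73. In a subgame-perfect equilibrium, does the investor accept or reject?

Round 3 (the founder proposes): the investor gets 56 if talks fail, so the founder offers 56 and keeps 144.
Round 2 (the investor proposes): the founder can get 144 next round, worth 0.91 × 144 = 131.04 now, so the investor offers 131.04, keeping 68.96.
So by rejecting in round 1, the investor gets 68.96 next round, worth 0.91 × 68.96 = 62.7536 now.
Offer 73 ≥ 62.7536, so the investor accepts.

Accept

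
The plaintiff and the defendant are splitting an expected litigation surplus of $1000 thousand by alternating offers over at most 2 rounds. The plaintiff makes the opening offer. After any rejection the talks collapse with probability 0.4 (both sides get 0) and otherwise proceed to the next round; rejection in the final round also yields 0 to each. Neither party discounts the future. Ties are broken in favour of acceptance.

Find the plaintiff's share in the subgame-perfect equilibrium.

Round 2 (the defendant proposes): rejection yields 0 for the plaintiff; the defendant offers 0 and keeps 1000.
Round 1 (the plaintiff proposes): rejecting gives the defendant an expected 0.6 × 1000 = 600. The plaintiff offers 600 and keeps 1000 − 600 = 400.

400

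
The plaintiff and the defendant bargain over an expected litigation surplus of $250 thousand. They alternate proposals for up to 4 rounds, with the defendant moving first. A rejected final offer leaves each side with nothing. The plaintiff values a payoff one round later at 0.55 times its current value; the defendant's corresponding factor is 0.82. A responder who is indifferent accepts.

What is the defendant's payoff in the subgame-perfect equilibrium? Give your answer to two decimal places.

By backward induction:
Round 4 (the plaintiff proposes): the defendant will accept anything ≥ 0, so the plaintiff offers 0 and keeps 250.
Round 3 (the defendant proposes): the plaintiff can get 250 next round, worth 0.55 × 250 = 137.5 now, so the defendant offers 137.5, keeping 112.5.
Round 2 (the plaintiff proposes): the defendant can get 112.5 next round, worth 0.82 × 112.5 = 92.25 now; the plaintiff offers that and keeps 157.75.
Round 1 (the defendant proposes): the plaintiff can get 157.75 next round, worth 0.55 × 157.75 = 86.7625 now. The defendant offers 86.7625 and keeps 250 − 86.7625 = 163.2375.

163.24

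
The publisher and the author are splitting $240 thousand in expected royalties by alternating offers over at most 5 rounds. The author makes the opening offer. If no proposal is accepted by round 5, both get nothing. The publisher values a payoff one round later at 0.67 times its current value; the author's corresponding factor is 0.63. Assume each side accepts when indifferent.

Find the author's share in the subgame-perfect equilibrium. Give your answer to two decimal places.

155.39

Solve by backward induction from round 5.
Round 5 (the author proposes): rejection yields 0 for the publisher; the author offers 0 and keeps 240.
Round 4 (the publisher proposes): the author can get 240 next round, worth 0.63 × 240 = 151.2 now, so the publisher offers 151.2, keeping 88.8.
Round 3 (the author proposes): the publisher can get 88.8 next round, worth 0.67 × 88.8 = 59.496 now. The author offers 59.496 and keeps 240 − 59.496 = 180.504.
Round 2 (the publisher proposes): the author can get 180.504 next round, worth 0.63 × 180.504 = 113.71752 now, so the publisher offers 113.71752, keeping 126.28248.
Round 1 (the author proposes): the publisher can get 126.28248 next round, worth 0.67 × 126.28248 = 84.6092616 now; the author offers that and keeps 155.3907384.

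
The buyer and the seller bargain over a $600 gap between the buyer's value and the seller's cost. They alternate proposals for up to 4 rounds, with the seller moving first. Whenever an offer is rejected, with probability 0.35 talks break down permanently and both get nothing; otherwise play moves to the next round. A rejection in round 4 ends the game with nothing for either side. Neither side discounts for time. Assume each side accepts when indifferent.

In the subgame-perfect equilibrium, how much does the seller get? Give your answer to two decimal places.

298.73

Round 4 (the buyer proposes): the seller will accept anything ≥ 0, so the buyer offers 0 and keeps 600.
Round 3 (the seller proposes): rejecting gives the buyer an expected 0.65 × 600 = 390. The seller offers 390 and keeps 600 − 390 = 210.
Round 2 (the buyer proposes): rejecting gives the seller an expected 0.65 × 210 = 136.5; the buyer offers that and keeps 463.5.
Round 1 (the seller proposes): rejecting gives the buyer an expected 0.65 × 463.5 = 301.275; the seller offers that and keeps 298.725.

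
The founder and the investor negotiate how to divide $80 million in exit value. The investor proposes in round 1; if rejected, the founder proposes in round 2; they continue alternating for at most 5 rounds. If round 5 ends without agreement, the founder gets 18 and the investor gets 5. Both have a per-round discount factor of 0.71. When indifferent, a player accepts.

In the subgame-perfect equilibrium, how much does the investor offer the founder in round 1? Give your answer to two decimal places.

Round 5 (the investor proposes): the founder gets 18 if talks fail, so the investor offers 18 and keeps 62.
Round 4 (the founder proposes): the investor can get 62 next round, worth 0.71 × 62 = 44.02 now; the founder offers that and keeps 35.98.
Round 3 (the investor proposes): the founder can get 35.98 next round, worth 0.71 × 35.98 = 25.5458 now. The investor offers 25.5458 and keeps 80 − 25.5458 = 54.4542.
Round 2 (the founder proposes): the investor can get 54.4542 next round, worth 0.71 × 54.4542 = 38.662482 now, so the founder offers 38.662482, keeping 41.337518.
Round 1 (the investor proposes): the founder can get 41.337518 next round, worth 0.71 × 41.337518 = 29.34963778 now. The investor offers 29.34963778 and keeps 80 − 29.34963778 = 50.65036222.

29.35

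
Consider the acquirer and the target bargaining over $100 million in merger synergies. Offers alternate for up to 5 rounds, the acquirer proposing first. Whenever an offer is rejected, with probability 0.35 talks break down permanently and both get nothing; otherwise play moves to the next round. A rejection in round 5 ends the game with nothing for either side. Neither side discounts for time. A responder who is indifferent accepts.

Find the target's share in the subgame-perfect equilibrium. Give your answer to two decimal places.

32.36

Round 5 (the acquirer proposes): rejection yields 0 for the target; the acquirer offers 0 and keeps 100.
Round 4 (the target proposes): rejecting gives the acquirer an expected 0.65 × 100 = 65. The target offers 65 and keeps 100 − 65 = 35.
Round 3 (the acquirer proposes): rejecting gives the target an expected 0.65 × 35 = 22.75; the acquirer offers that and keeps 77.25.
Round 2 (the target proposes): rejecting gives the acquirer an expected 0.65 × 77.25 = 50.2125, so the target offers 50.2125, keeping 49.7875.
Round 1 (the acquirer proposes): rejecting gives the target an expected 0.65 × 49.7875 = 32.361875. The acquirer offers 32.361875 and keeps 100 − 32.361875 = 67.638125.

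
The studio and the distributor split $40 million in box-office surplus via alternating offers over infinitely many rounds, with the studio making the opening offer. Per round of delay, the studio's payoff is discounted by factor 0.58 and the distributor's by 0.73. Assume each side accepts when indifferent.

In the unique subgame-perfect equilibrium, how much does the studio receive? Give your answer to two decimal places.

18.73

When the studio proposes, the distributor accepts any offer worth at least 0.73 times what the distributor would get by proposing next round; and vice versa.
This gives x = 40 − 0.73y and y = 40 − 0.58x, where x and y are each side's share when it proposes.
Hence (1 − 0.73·0.58)x = 40(1 − 0.73), i.e. 0.5766·x = 10.8.
x ≈ 18.7305; the distributor's share is 40 − x ≈ 21.2695.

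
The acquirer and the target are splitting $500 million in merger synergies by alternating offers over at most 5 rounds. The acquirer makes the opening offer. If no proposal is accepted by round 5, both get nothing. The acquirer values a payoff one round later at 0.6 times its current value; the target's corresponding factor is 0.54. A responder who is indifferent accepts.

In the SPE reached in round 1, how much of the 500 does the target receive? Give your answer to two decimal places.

Round 5 (the acquirer proposes): the target will accept anything ≥ 0, so the acquirer offers 0 and keeps 500.
Round 4 (the target proposes): the acquirer can get 500 next round, worth 0.6 × 500 = 300 now. The target offers 300 and keeps 500 − 300 = 200.
Round 3 (the acquirer proposes): the target can get 200 next round, worth 0.54 × 200 = 108 now; the acquirer offers that and keeps 392.
Round 2 (the target proposes): the acquirer can get 392 next round, worth 0.6 × 392 = 235.2 now. The target offers 235.2 and keeps 500 − 235.2 = 264.8.
Round 1 (the acquirer proposes): the target can get 264.8 next round, worth 0.54 × 264.8 = 142.992 now, so the acquirer offers 142.992, keeping 357.008.

142.99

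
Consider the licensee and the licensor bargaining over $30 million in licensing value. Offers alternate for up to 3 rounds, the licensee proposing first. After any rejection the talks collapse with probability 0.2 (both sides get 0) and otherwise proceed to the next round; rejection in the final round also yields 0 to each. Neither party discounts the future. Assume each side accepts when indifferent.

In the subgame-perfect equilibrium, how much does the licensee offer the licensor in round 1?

4.8

By backward induction:
Round 3 (the licensee proposes): the licensor will accept anything ≥ 0, so the licensee offers 0 and keeps 30.
Round 2 (the licensor proposes): rejecting gives the licensee an expected 0.8 × 30 = 24. The licensor offers 24 and keeps 30 − 24 = 6.
Round 1 (the licensee proposes): rejecting gives the licensor an expected 0.8 × 6 = 4.8. The licensee offers 4.8 and keeps 30 − 4.8 = 25.2.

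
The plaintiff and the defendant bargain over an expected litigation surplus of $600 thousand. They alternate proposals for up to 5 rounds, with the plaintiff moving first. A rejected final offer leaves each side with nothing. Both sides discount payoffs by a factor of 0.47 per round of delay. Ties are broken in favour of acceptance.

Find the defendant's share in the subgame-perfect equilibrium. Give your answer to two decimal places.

182.48

Work backward from the last round.
Round 5 (the plaintiff proposes): rejection yields 0 for the defendant; the plaintiff offers 0 and keeps 600.
Round 4 (the defendant proposes): the plaintiff can get 600 next round, worth 0.47 × 600 = 282 now. The defendant offers 282 and keeps 600 − 282 = 318.
Round 3 (the plaintiff proposes): the defendant can get 318 next round, worth 0.47 × 318 = 149.46 now; the plaintiff offers that and keeps 450.54.
Round 2 (the defendant proposes): the plaintiff can get 450.54 next round, worth 0.47 × 450.54 = 211.7538 now, so the defendant offers 211.7538, keeping 388.2462.
Round 1 (the plaintiff proposes): the defendant can get 388.2462 next round, worth 0.47 × 388.2462 = 182.475714 now; the plaintiff offers that and keeps 417.524286.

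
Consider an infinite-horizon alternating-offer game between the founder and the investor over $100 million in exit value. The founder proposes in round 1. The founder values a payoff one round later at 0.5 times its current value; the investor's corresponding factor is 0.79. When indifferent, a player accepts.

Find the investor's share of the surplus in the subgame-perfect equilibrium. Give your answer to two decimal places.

When the founder proposes, the investor accepts any offer worth at least 0.79 times what the investor would get by proposing next round; and vice versa.
This gives x = 100 − 0.79y and y = 100 − 0.5x, where x and y are each side's share when it proposes.
Hence (1 − 0.79·0.5)x = 100(1 − 0.79), i.e. 0.605·x = 21.
x ≈ 34.7107; the investor's share is 100 − x ≈ 65.2893.

65.29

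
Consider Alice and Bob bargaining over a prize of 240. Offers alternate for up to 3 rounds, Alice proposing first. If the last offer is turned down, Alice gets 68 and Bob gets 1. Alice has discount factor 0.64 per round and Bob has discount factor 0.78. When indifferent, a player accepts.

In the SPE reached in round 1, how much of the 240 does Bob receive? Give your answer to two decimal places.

67.89

Round 3 (Alice proposes): Bob gets 1 if talks fail, so Alice offers 1 and keeps 239.
Round 2 (Bob proposes): Alice can get 239 next round, worth 0.64 × 239 = 152.96 now. Bob offers 152.96 and keeps 240 − 152.96 = 87.04.
Round 1 (Alice proposes): Bob can get 87.04 next round, worth 0.78 × 87.04 = 67.8912 now, so Alice offers 67.8912, keeping 172.1088.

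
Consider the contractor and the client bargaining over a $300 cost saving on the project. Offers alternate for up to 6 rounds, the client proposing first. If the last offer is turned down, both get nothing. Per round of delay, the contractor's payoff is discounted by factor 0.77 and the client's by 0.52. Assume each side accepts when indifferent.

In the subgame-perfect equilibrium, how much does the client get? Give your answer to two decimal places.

107.69

By backward induction:
Round 6 (the contractor proposes): the client will accept anything ≥ 0, so the contractor offers 0 and keeps 300.
Round 5 (the client proposes): the contractor can get 300 next round, worth 0.77 × 300 = 231 now, so the client offers 231, keeping 69.
Round 4 (the contractor proposes): the client can get 69 next round, worth 0.52 × 69 = 35.88 now, so the contractor offers 35.88, keeping 264.12.
Round 3 (the client proposes): the contractor can get 264.12 next round, worth 0.77 × 264.12 = 203.3724 now. The client offers 203.3724 and keeps 300 − 203.3724 = 96.6276.
Round 2 (the contractor proposes): the client can get 96.6276 next round, worth 0.52 × 96.6276 = 50.246352 now. The contractor offers 50.246352 and keeps 300 − 50.246352 = 249.753648.
Round 1 (the client proposes): the contractor can get 249.753648 next round, worth 0.77 × 249.753648 = 192.31030896 now. The client offers 192.31030896 and keeps 300 − 192.31030896 = 107.68969104.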